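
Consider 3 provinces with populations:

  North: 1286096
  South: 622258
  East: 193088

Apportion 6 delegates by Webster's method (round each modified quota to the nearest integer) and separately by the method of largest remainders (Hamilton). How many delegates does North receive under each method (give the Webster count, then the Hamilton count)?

3 and 4

Webster: North 3, South 2, East 1.
Hamilton: North 4, South 2, East 0.
North gets 3 under Webster and 4 under Hamilton.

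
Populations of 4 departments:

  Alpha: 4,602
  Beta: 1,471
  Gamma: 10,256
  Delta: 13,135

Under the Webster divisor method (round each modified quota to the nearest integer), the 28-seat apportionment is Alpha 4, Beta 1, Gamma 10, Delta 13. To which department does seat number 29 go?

Alpha

Priority for the next seat is population ÷ (current seats + 0.5).
Priorities: Alpha 1022.667, Beta 980.667, Gamma 976.762, Delta 972.963.
Highest priority: Alpha.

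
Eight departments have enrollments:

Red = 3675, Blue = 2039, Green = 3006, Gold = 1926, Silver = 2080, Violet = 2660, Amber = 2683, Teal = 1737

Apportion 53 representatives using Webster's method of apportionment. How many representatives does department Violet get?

Standard divisor 19806/53 ≈ 373.698; standard quotas: Red 9.834, Blue 5.456, Green 8.044, Gold 5.154, Silver 5.566, Violet 7.118, Amber 7.180, Teal 4.648.
Rounding to the nearest integer gives Red 10, Blue 5, Green 8, Gold 5, Silver 6, Violet 7, Amber 7, Teal 5 — total 53, matching the house size, so no adjustment is needed.
Violet receives 7.

7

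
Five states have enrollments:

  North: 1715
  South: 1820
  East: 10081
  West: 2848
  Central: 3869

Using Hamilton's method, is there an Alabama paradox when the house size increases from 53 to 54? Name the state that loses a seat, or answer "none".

At 53 seats: North 5, South 5, East 26, West 7, Central 10.
At 54 seats: North 4, South 5, East 27, West 8, Central 10.
North drops from 5 to 4.

North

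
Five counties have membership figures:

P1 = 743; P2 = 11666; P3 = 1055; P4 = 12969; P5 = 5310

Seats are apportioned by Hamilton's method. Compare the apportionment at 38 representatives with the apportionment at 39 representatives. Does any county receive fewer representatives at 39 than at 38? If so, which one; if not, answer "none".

none

At 38 seats: P1 1, P2 14, P3 1, P4 16, P5 6.
At 39 seats: P1 1, P2 14, P3 1, P4 16, P5 7.
No county's allocation decreased.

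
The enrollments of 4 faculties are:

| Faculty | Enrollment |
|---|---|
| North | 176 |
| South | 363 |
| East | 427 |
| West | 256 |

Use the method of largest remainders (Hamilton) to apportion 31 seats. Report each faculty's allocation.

North=4; South=9; East=11; West=7

The standard divisor is 1222/31 ≈ 39.419.
Standard quotas: North 4.465, South 9.209, East 10.832, West 6.494.
Lower quotas: North 4, South 9, East 10, West 6 (sum 29, leaving 2 seats).
Remainders in descending order: East 0.832, West 0.494, North 0.465, South 0.209.
Largest remainders: East, West receive the extra seats.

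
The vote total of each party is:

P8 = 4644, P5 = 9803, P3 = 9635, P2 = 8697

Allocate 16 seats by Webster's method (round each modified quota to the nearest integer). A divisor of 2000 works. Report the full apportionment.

With modified divisor 2000: modified quotas P8 2.322, P5 4.902, P3 4.817, P2 4.348.
Rounding to the nearest integer: P8 2, P5 5, P3 5, P2 4 (total 16).

P8: 2, P5: 5, P3: 5, P2: 4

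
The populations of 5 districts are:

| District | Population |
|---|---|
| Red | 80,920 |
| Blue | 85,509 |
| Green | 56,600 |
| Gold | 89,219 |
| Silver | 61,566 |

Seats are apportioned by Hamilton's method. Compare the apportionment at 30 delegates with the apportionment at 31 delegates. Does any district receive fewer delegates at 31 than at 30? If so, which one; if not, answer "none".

none

At 30 seats: Red 6, Blue 7, Green 5, Gold 7, Silver 5.
At 31 seats: Red 7, Blue 7, Green 5, Gold 7, Silver 5.
No district's allocation decreased.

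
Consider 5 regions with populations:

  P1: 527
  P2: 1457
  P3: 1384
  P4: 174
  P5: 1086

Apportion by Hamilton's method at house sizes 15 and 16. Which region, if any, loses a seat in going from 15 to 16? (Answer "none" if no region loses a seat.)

At 15 seats: P1 2, P2 5, P3 4, P4 1, P5 3.
At 16 seats: P1 2, P2 5, P3 5, P4 0, P5 4.
P4 drops from 1 to 0.

P4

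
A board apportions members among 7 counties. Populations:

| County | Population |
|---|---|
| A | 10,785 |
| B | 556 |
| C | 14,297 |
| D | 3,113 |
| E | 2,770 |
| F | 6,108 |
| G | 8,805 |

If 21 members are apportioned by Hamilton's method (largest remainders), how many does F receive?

3

Total 46434; standard divisor 46434/21 ≈ 2211.143.
Standard quotas: A 4.8776, B 0.2515, C 6.4659, D 1.4079, E 1.2527, F 2.7624, G 3.9821.
Lower quotas: A 4, B 0, C 6, D 1, E 1, F 2, G 3 (sum 17, leaving 4 seats).
Remainders in descending order: G 0.9821, A 0.8776, F 0.7624, C 0.4659, D 0.4079, E 0.2527, B 0.2515.
Largest remainders: G, A, F, C receive the extra seats.
F receives 3.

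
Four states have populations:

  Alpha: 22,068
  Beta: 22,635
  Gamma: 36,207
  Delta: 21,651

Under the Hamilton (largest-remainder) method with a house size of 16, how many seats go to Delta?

Standard divisor: 102561 ÷ 16 ≈ 6410.062.
Standard quotas: Alpha 3.4427, Beta 3.5312, Gamma 5.6485, Delta 3.3777.
Lower quotas: Alpha 3, Beta 3, Gamma 5, Delta 3 (sum 14, leaving 2 seats).
Remainders in descending order: Gamma 0.6485, Beta 0.5312, Alpha 0.4427, Delta 0.3777.
The surplus seats go to Gamma, Beta.
Delta receives 3.

3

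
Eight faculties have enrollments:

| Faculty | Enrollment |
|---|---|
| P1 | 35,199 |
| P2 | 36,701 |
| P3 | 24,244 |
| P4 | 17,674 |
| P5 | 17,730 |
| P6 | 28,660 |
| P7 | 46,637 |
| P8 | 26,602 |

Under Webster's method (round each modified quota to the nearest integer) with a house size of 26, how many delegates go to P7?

Standard divisor 233447/26 ≈ 8978.731; standard quotas: P1 3.920, P2 4.088, P3 2.700, P4 1.968, P5 1.975, P6 3.192, P7 5.194, P8 2.963.
Rounding to the nearest integer gives P1 4, P2 4, P3 3, P4 2, P5 2, P6 3, P7 5, P8 3 — total 26, matching the house size, so no adjustment is needed.
P7 receives 5.

5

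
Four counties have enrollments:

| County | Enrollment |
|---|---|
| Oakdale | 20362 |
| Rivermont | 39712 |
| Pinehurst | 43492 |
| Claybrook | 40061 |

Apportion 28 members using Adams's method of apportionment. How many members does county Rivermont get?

8

Standard divisor 143627/28 ≈ 5129.536; standard quotas: Oakdale 3.970, Rivermont 7.742, Pinehurst 8.479, Claybrook 7.810.
Rounding up gives 4, 8, 9, 8 = 29 seats, so the divisor must be adjusted.
With modified divisor 5600: modified quotas Oakdale 3.636, Rivermont 7.091, Pinehurst 7.766, Claybrook 7.154.
Rounding up: Oakdale 4, Rivermont 8, Pinehurst 8, Claybrook 8 (total 28).
Rivermont receives 8.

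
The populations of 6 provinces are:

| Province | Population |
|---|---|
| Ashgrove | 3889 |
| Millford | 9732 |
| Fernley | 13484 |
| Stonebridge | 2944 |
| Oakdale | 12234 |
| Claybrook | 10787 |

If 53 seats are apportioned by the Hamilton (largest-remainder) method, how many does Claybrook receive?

11

Standard divisor: 53070 ÷ 53 ≈ 1001.321.
Standard quotas: Ashgrove 3.8839, Millford 9.7192, Fernley 13.4662, Stonebridge 2.9401, Oakdale 12.2179, Claybrook 10.7728.
Lower quotas: Ashgrove 3, Millford 9, Fernley 13, Stonebridge 2, Oakdale 12, Claybrook 10 (sum 49, leaving 4 seats).
Remainders in descending order: Stonebridge 0.9401, Ashgrove 0.8839, Claybrook 0.7728, Millford 0.7192, Fernley 0.4662, Oakdale 0.2179.
The surplus seats go to Stonebridge, Ashgrove, Claybrook, Millford.
Claybrook receives 11.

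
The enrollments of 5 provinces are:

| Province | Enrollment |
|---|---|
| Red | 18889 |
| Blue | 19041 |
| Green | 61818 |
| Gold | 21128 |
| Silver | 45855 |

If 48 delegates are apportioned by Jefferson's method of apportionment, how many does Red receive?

Standard divisor 166731/48 ≈ 3473.562; standard quotas: Red 5.438, Blue 5.482, Green 17.797, Gold 6.083, Silver 13.201.
Rounding down gives 5, 5, 17, 6, 13 = 46 seats, so the divisor must be adjusted.
With modified divisor 3260: modified quotas Red 5.794, Blue 5.841, Green 18.963, Gold 6.481, Silver 14.066.
Rounding down: Red 5, Blue 5, Green 18, Gold 6, Silver 14 (total 48).
Red receives 5.

5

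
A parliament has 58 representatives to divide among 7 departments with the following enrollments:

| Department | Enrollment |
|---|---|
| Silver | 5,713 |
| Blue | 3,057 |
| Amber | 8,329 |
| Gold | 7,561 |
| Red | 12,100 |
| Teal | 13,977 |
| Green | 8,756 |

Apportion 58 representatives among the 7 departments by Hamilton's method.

Silver 6, Blue 3, Amber 8, Gold 7, Red 12, Teal 14, Green 8

Standard divisor: 59493 ÷ 58 ≈ 1025.741.
Standard quotas: Silver 5.5696, Blue 2.9803, Amber 8.1200, Gold 7.3713, Red 11.7963, Teal 13.6262, Green 8.5363.
Lower quotas: Silver 5, Blue 2, Amber 8, Gold 7, Red 11, Teal 13, Green 8 (sum 54, leaving 4 seats).
Remainders in descending order: Blue 0.9803, Red 0.7963, Teal 0.6262, Silver 0.5696, Green 0.5363, Gold 0.3713, Amber 0.1200.
The surplus seats go to Blue, Red, Teal, Silver.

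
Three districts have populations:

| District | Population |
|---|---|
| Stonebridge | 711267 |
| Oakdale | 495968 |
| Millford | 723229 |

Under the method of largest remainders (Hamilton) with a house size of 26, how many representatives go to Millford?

10

The standard divisor is 1930464/26 ≈ 74248.615.
Standard quotas: Stonebridge 9.5795, Oakdale 6.6798, Millford 9.7406.
Lower quotas: Stonebridge 9, Oakdale 6, Millford 9 (sum 24, leaving 2 seats).
Remainders in descending order: Millford 0.7406, Oakdale 0.6798, Stonebridge 0.5795.
Largest remainders: Millford, Oakdale receive the extra seats.
Millford receives 10.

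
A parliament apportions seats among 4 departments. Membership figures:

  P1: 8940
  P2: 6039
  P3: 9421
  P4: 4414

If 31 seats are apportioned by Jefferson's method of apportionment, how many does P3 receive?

10

Standard divisor 28814/31 ≈ 929.484; standard quotas: P1 9.618, P2 6.497, P3 10.136, P4 4.749.
Rounding down gives 9, 6, 10, 4 = 29 seats, so the divisor must be adjusted.
With modified divisor 870: modified quotas P1 10.276, P2 6.941, P3 10.829, P4 5.074.
Rounding down: P1 10, P2 6, P3 10, P4 5 (total 31).
P3 receives 10.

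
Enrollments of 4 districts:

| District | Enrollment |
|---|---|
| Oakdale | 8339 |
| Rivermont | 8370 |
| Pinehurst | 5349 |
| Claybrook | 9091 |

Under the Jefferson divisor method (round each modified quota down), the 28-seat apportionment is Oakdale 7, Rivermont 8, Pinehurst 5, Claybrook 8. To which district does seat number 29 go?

Oakdale

Priority for the next seat is population ÷ (current seats + 1).
Priorities: Oakdale 1042.375, Rivermont 930.000, Pinehurst 891.500, Claybrook 1010.111.
Highest priority: Oakdale.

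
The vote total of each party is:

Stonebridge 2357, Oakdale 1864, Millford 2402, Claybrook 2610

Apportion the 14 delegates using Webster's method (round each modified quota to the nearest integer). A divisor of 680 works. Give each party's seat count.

With modified divisor 680: modified quotas Stonebridge 3.466, Oakdale 2.741, Millford 3.532, Claybrook 3.838.
Rounding to the nearest integer: Stonebridge 3, Oakdale 3, Millford 4, Claybrook 4 (total 14).

Stonebridge: 3, Oakdale: 3, Millford: 4, Claybrook: 4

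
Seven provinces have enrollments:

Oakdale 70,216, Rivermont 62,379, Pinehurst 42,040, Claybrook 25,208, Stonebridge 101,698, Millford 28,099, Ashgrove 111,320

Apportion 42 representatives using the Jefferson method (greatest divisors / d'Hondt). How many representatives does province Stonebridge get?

Standard divisor 440960/42 ≈ 10499.048; standard quotas: Oakdale 6.688, Rivermont 5.941, Pinehurst 4.004, Claybrook 2.401, Stonebridge 9.686, Millford 2.676, Ashgrove 10.603.
Rounding down gives 6, 5, 4, 2, 9, 2, 10 = 38 seats, so the divisor must be adjusted.
With modified divisor 9700: modified quotas Oakdale 7.239, Rivermont 6.431, Pinehurst 4.334, Claybrook 2.599, Stonebridge 10.484, Millford 2.897, Ashgrove 11.476.
Rounding down: Oakdale 7, Rivermont 6, Pinehurst 4, Claybrook 2, Stonebridge 10, Millford 2, Ashgrove 11 (total 42).
Stonebridge receives 10.

10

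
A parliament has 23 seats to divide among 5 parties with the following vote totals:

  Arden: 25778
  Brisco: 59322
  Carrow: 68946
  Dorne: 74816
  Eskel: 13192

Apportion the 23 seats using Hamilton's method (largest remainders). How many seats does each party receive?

Total 242054; standard divisor 242054/23 ≈ 10524.087.
Standard quotas: Arden 2.4494, Brisco 5.6368, Carrow 6.5513, Dorne 7.1090, Eskel 1.2535.
Lower quotas: Arden 2, Brisco 5, Carrow 6, Dorne 7, Eskel 1 (sum 21, leaving 2 seats).
Remainders in descending order: Brisco 0.6368, Carrow 0.5513, Arden 0.4494, Eskel 0.2535, Dorne 0.1090.
Largest remainders: Brisco, Carrow receive the extra seats.

Arden=2, Brisco=6, Carrow=7, Dorne=7, Eskel=1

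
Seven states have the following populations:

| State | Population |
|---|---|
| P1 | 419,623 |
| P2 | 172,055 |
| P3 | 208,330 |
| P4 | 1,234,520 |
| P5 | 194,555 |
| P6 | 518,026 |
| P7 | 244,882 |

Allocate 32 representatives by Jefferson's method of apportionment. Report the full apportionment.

Standard divisor 2991991/32 ≈ 93499.719; standard quotas: P1 4.488, P2 1.840, P3 2.228, P4 13.203, P5 2.081, P6 5.540, P7 2.619.
Rounding down gives 4, 1, 2, 13, 2, 5, 2 = 29 seats, so the divisor must be adjusted.
With modified divisor 85000: modified quotas P1 4.937, P2 2.024, P3 2.451, P4 14.524, P5 2.289, P6 6.094, P7 2.881.
Rounding down: P1 4, P2 2, P3 2, P4 14, P5 2, P6 6, P7 2 (total 32).

P1 4, P2 2, P3 2, P4 14, P5 2, P6 6, P7 2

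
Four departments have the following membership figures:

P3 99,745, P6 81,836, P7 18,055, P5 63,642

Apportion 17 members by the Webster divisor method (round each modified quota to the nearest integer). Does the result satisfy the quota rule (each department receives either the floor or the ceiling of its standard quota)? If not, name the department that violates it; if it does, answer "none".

none

Standard quotas: P3 6.441, P6 5.284, P7 1.166, P5 4.109.
Webster allocation: P3 7, P6 5, P7 1, P5 4.
Every allocation lies between the lower and upper quota.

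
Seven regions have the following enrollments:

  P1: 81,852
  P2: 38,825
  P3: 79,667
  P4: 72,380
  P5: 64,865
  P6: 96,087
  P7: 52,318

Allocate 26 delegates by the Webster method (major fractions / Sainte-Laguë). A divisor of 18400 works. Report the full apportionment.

With modified divisor 18400: modified quotas P1 4.448, P2 2.110, P3 4.330, P4 3.934, P5 3.525, P6 5.222, P7 2.843.
Rounding to the nearest integer: P1 4, P2 2, P3 4, P4 4, P5 4, P6 5, P7 3 (total 26).

P1=4, P2=2, P3=4, P4=4, P5=4, P6=5, P7=3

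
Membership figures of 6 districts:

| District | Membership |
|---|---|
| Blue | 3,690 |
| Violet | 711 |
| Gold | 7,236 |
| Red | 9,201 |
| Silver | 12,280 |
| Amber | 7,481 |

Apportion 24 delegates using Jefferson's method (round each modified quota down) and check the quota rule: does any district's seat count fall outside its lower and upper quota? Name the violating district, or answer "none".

Standard quotas: Blue 2.181, Violet 0.420, Gold 4.278, Red 5.439, Silver 7.259, Amber 4.422.
Jefferson allocation: Blue 2, Violet 0, Gold 4, Red 6, Silver 8, Amber 4.
Every allocation lies between the lower and upper quota.

none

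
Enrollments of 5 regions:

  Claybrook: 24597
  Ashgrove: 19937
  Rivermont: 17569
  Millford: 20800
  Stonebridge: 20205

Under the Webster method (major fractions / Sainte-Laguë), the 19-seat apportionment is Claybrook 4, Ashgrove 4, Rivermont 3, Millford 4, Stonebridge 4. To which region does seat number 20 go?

Claybrook

Priority for the next seat is population ÷ (current seats + 0.5).
Priorities: Claybrook 5466.000, Ashgrove 4430.444, Rivermont 5019.714, Millford 4622.222, Stonebridge 4490.000.
Highest priority: Claybrook.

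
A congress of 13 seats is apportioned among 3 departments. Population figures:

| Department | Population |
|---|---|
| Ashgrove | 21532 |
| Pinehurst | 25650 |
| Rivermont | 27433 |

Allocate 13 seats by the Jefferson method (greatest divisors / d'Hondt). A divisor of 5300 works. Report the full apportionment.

With modified divisor 5300: modified quotas Ashgrove 4.063, Pinehurst 4.840, Rivermont 5.176.
Rounding down: Ashgrove 4, Pinehurst 4, Rivermont 5 (total 13).

Ashgrove 4, Pinehurst 4, Rivermont 5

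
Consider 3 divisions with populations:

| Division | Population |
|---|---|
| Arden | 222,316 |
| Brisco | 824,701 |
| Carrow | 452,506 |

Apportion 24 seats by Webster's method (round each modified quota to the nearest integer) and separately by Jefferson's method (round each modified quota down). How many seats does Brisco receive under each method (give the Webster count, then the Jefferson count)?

Webster: Arden 4, Brisco 13, Carrow 7.
Jefferson: Arden 3, Brisco 14, Carrow 7.
Brisco gets 13 under Webster and 14 under Jefferson.

13 and 14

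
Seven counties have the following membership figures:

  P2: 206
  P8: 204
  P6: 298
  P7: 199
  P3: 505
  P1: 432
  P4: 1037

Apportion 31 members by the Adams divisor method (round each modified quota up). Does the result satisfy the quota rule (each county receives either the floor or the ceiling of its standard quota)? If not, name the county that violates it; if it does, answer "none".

Standard quotas: P2 2.217, P8 2.195, P6 3.207, P7 2.141, P3 5.434, P1 4.648, P4 11.158.
Adams allocation: P2 3, P8 2, P6 3, P7 2, P3 5, P1 5, P4 11.
Every allocation lies between the lower and upper quota.

none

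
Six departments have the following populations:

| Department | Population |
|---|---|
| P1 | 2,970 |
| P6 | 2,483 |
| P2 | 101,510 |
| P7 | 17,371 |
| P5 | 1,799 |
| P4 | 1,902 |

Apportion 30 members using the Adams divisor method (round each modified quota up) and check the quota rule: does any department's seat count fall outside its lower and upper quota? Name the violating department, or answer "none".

Standard quotas: P1 0.696, P6 0.582, P2 23.785, P7 4.070, P5 0.422, P4 0.446.
Adams allocation: P1 1, P6 1, P2 22, P7 4, P5 1, P4 1.
P2 has quota 23.785 (lower 23, upper 24) but receives 22 — outside the quota interval.

P2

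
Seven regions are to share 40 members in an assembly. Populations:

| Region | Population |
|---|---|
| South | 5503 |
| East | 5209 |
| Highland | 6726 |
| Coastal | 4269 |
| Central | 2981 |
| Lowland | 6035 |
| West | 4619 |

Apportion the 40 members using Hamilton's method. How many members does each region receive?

Total 35342; standard divisor 35342/40 ≈ 883.55.
Standard quotas: South 6.2283, East 5.8955, Highland 7.6125, Coastal 4.8316, Central 3.3739, Lowland 6.8304, West 5.2278.
Lower quotas: South 6, East 5, Highland 7, Coastal 4, Central 3, Lowland 6, West 5 (sum 36, leaving 4 seats).
Remainders in descending order: East 0.8955, Coastal 0.8316, Lowland 0.8304, Highland 0.6125, Central 0.3739, South 0.2283, West 0.2278.
Largest remainders: East, Coastal, Lowland, Highland receive the extra seats.

South 6, East 6, Highland 8, Coastal 5, Central 3, Lowland 7, West 5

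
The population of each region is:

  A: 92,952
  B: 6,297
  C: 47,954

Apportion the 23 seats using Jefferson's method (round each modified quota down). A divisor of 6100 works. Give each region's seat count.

With modified divisor 6100: modified quotas A 15.238, B 1.032, C 7.861.
Rounding down: A 15, B 1, C 7 (total 23).

A: 15, B: 1, C: 7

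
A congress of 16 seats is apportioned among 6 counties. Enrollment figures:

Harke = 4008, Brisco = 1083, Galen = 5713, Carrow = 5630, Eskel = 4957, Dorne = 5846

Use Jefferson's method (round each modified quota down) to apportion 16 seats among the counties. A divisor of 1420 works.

Harke 2; Brisco 0; Galen 4; Carrow 3; Eskel 3; Dorne 4

With modified divisor 1420: modified quotas Harke 2.823, Brisco 0.763, Galen 4.023, Carrow 3.965, Eskel 3.491, Dorne 4.117.
Rounding down: Harke 2, Brisco 0, Galen 4, Carrow 3, Eskel 3, Dorne 4 (total 16).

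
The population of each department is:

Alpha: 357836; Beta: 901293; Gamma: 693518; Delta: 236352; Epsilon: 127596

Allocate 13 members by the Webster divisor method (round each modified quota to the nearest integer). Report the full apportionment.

Standard divisor 2316595/13 ≈ 178199.615; standard quotas: Alpha 2.008, Beta 5.058, Gamma 3.892, Delta 1.326, Epsilon 0.716.
Rounding to the nearest integer gives Alpha 2, Beta 5, Gamma 4, Delta 1, Epsilon 1 — total 13, matching the house size, so no adjustment is needed.

Alpha 2, Beta 5, Gamma 4, Delta 1, Epsilon 1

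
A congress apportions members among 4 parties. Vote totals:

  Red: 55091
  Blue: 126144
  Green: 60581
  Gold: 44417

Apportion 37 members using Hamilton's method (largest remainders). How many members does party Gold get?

Total 286233; standard divisor 286233/37 ≈ 7736.027.
Standard quotas: Red 7.1214, Blue 16.3060, Green 7.8310, Gold 5.7416.
Lower quotas: Red 7, Blue 16, Green 7, Gold 5 (sum 35, leaving 2 seats).
Remainders in descending order: Green 0.8310, Gold 0.7416, Blue 0.3060, Red 0.1214.
Largest remainders: Green, Gold receive the extra seats.
Gold receives 6.

6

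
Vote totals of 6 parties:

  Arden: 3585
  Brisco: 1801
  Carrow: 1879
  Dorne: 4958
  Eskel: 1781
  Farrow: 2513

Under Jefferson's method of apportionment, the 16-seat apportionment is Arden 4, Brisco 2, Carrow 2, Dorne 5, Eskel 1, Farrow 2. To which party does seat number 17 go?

Priority for the next seat is population ÷ (current seats + 1).
Priorities: Arden 717.000, Brisco 600.333, Carrow 626.333, Dorne 826.333, Eskel 890.500, Farrow 837.667.
Highest priority: Eskel.

Eskel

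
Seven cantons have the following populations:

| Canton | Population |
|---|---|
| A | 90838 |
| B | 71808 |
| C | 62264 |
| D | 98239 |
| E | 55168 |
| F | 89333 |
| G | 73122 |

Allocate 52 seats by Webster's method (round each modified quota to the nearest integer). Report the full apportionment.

A 9, B 7, C 6, D 9, E 5, F 9, G 7

Standard divisor 540772/52 ≈ 10399.462; standard quotas: A 8.735, B 6.905, C 5.987, D 9.447, E 5.305, F 8.590, G 7.031.
Rounding to the nearest integer gives A 9, B 7, C 6, D 9, E 5, F 9, G 7 — total 52, matching the house size, so no adjustment is needed.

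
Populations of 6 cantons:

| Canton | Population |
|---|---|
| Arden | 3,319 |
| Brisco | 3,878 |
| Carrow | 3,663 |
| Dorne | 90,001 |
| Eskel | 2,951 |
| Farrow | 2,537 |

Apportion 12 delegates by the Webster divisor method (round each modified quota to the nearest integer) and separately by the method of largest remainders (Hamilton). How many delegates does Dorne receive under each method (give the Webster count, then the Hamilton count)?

12 and 10

Webster: Arden 0, Brisco 0, Carrow 0, Dorne 12, Eskel 0, Farrow 0.
Hamilton: Arden 0, Brisco 1, Carrow 1, Dorne 10, Eskel 0, Farrow 0.
Dorne gets 12 under Webster and 10 under Hamilton.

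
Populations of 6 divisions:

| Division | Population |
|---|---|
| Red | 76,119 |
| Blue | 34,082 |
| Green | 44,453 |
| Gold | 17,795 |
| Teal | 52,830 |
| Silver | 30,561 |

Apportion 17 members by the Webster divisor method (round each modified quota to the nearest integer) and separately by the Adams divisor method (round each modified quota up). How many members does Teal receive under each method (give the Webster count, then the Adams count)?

4 and 3

Webster: Red 5, Blue 2, Green 3, Gold 1, Teal 4, Silver 2.
Adams: Red 5, Blue 2, Green 3, Gold 2, Teal 3, Silver 2.
Teal gets 4 under Webster and 3 under Adams.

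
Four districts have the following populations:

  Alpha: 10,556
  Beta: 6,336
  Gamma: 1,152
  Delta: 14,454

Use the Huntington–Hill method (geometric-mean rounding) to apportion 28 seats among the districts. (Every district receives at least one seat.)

Alpha 9, Beta 5, Gamma 1, Delta 13

With divisor 1157: modified quotas Alpha 9.124, Beta 5.476, Gamma 0.996, Delta 12.493.
Geometric-mean thresholds: Alpha √(9·10)=9.487, Beta √(5·6)=5.477, Gamma (min 1), Delta √(12·13)=12.490.
Each quota rounded against its threshold gives Alpha 9, Beta 5, Gamma 1, Delta 13 (total 28).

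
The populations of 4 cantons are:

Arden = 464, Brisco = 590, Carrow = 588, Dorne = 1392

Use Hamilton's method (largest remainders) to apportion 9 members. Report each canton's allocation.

The standard divisor is 3034/9 ≈ 337.111.
Standard quotas: Arden 1.376, Brisco 1.750, Carrow 1.744, Dorne 4.129.
Lower quotas: Arden 1, Brisco 1, Carrow 1, Dorne 4 (sum 7, leaving 2 seats).
Remainders in descending order: Brisco 0.750, Carrow 0.744, Arden 0.376, Dorne 0.129.
Largest remainders: Brisco, Carrow receive the extra seats.

Arden=1, Brisco=2, Carrow=2, Dorne=4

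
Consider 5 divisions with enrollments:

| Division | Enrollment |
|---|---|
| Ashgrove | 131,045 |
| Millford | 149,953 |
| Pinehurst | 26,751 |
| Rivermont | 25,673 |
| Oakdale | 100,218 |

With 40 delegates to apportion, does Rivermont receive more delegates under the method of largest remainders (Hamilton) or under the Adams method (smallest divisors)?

Adams

Hamilton: Ashgrove 12, Millford 14, Pinehurst 3, Rivermont 2, Oakdale 9.
Adams: Ashgrove 12, Millford 13, Pinehurst 3, Rivermont 3, Oakdale 9.
Rivermont gets 2 under Hamilton and 3 under Adams.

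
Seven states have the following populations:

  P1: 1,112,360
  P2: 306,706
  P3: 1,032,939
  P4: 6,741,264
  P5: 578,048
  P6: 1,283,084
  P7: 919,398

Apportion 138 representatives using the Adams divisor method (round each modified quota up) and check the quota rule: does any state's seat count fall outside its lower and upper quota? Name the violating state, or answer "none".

P4

Standard quotas: P1 12.820, P2 3.535, P3 11.905, P4 77.694, P5 6.662, P6 14.788, P7 10.596.
Adams allocation: P1 13, P2 4, P3 12, P4 76, P5 7, P6 15, P7 11.
P4 has quota 77.694 (lower 77, upper 78) but receives 76 — outside the quota interval.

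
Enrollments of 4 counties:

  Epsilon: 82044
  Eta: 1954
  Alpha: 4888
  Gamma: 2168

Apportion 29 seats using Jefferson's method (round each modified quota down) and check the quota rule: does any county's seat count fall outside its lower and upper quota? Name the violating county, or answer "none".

Epsilon

Standard quotas: Epsilon 26.130, Eta 0.622, Alpha 1.557, Gamma 0.690.
Jefferson allocation: Epsilon 28, Eta 0, Alpha 1, Gamma 0.
Epsilon has quota 26.130 (lower 26, upper 27) but receives 28 — outside the quota interval.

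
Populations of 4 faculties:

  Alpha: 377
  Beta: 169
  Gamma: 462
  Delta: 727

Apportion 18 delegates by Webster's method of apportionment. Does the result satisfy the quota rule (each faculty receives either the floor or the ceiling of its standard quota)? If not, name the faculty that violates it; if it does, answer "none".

none

Standard quotas: Alpha 3.911, Beta 1.753, Gamma 4.793, Delta 7.542.
Webster allocation: Alpha 4, Beta 2, Gamma 5, Delta 7.
Every allocation lies between the lower and upper quota.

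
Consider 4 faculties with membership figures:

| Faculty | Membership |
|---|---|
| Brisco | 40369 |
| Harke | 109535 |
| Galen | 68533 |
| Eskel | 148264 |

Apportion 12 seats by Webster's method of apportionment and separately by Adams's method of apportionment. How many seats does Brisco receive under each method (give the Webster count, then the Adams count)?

1 and 2

Webster: Brisco 1, Harke 4, Galen 2, Eskel 5.
Adams: Brisco 2, Harke 3, Galen 2, Eskel 5.
Brisco gets 1 under Webster and 2 under Adams.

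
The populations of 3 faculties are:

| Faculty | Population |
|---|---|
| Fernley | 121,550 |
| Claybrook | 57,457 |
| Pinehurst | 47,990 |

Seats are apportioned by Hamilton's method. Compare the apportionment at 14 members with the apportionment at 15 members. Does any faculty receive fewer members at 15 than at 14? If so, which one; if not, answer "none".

none

At 14 seats: Fernley 7, Claybrook 4, Pinehurst 3.
At 15 seats: Fernley 8, Claybrook 4, Pinehurst 3.
No faculty's allocation decreased.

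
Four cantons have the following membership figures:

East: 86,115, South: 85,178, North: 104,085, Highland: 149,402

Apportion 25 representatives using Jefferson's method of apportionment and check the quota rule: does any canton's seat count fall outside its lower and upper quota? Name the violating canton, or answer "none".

Standard quotas: East 5.068, South 5.013, North 6.126, Highland 8.793.
Jefferson allocation: East 5, South 5, North 6, Highland 9.
Every allocation lies between the lower and upper quota.

none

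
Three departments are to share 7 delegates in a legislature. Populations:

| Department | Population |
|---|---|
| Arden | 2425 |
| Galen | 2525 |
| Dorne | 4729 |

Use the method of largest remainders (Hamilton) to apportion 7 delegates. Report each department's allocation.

Total 9679; standard divisor 9679/7 ≈ 1382.714.
Standard quotas: Arden 1.754, Galen 1.826, Dorne 3.420.
Lower quotas: Arden 1, Galen 1, Dorne 3 (sum 5, leaving 2 seats).
Remainders in descending order: Galen 0.826, Arden 0.754, Dorne 0.420.
Largest remainders: Galen, Arden receive the extra seats.

Arden=2; Galen=2; Dorne=3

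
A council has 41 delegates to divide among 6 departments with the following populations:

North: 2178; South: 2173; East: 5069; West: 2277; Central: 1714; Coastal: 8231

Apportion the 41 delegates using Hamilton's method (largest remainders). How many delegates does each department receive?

North=4; South=4; East=10; West=4; Central=3; Coastal=16

Standard divisor: 21642 ÷ 41 ≈ 527.854.
Standard quotas: North 4.1261, South 4.1167, East 9.6030, West 4.3137, Central 3.2471, Coastal 15.5933.
Lower quotas: North 4, South 4, East 9, West 4, Central 3, Coastal 15 (sum 39, leaving 2 seats).
Remainders in descending order: East 0.6030, Coastal 0.5933, West 0.3137, Central 0.2471, North 0.1261, South 0.1167.
Largest remainders: East, Coastal receive the extra seats.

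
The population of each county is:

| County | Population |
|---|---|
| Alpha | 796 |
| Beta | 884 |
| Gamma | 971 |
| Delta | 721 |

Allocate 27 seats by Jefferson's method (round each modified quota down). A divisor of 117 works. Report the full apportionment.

Alpha: 6, Beta: 7, Gamma: 8, Delta: 6

With modified divisor 117: modified quotas Alpha 6.803, Beta 7.556, Gamma 8.299, Delta 6.162.
Rounding down: Alpha 6, Beta 7, Gamma 8, Delta 6 (total 27).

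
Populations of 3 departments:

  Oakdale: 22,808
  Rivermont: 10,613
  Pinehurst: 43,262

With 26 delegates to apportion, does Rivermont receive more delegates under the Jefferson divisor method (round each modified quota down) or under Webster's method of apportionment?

Webster

Jefferson: Oakdale 8, Rivermont 3, Pinehurst 15.
Webster: Oakdale 8, Rivermont 4, Pinehurst 14.
Rivermont gets 3 under Jefferson and 4 under Webster.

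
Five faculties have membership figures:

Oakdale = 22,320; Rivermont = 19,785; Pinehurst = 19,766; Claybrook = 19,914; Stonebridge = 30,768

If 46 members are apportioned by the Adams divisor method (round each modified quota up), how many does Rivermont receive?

Standard divisor 112553/46 ≈ 2446.804; standard quotas: Oakdale 9.122, Rivermont 8.086, Pinehurst 8.078, Claybrook 8.139, Stonebridge 12.575.
Rounding up gives 10, 9, 9, 9, 13 = 50 seats, so the divisor must be adjusted.
With modified divisor 2500: modified quotas Oakdale 8.928, Rivermont 7.914, Pinehurst 7.906, Claybrook 7.966, Stonebridge 12.307.
Rounding up: Oakdale 9, Rivermont 8, Pinehurst 8, Claybrook 8, Stonebridge 13 (total 46).
Rivermont receives 8.

8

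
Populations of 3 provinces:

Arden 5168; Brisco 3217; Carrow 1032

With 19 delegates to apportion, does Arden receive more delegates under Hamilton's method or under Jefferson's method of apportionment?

Jefferson

Hamilton: Arden 10, Brisco 7, Carrow 2.
Jefferson: Arden 11, Brisco 6, Carrow 2.
Arden gets 10 under Hamilton and 11 under Jefferson.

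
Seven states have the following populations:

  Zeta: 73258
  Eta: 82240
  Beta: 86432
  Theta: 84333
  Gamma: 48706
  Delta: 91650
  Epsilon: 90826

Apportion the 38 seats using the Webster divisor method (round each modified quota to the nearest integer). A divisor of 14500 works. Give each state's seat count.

With modified divisor 14500: modified quotas Zeta 5.052, Eta 5.672, Beta 5.961, Theta 5.816, Gamma 3.359, Delta 6.321, Epsilon 6.264.
Rounding to the nearest integer: Zeta 5, Eta 6, Beta 6, Theta 6, Gamma 3, Delta 6, Epsilon 6 (total 38).

Zeta=5; Eta=6; Beta=6; Theta=6; Gamma=3; Delta=6; Epsilon=6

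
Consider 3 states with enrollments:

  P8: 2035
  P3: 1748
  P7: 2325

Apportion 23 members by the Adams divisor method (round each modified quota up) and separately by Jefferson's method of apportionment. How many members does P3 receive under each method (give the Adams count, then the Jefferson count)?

7 and 6

Adams: P8 8, P3 7, P7 8.
Jefferson: P8 8, P3 6, P7 9.
P3 gets 7 under Adams and 6 under Jefferson.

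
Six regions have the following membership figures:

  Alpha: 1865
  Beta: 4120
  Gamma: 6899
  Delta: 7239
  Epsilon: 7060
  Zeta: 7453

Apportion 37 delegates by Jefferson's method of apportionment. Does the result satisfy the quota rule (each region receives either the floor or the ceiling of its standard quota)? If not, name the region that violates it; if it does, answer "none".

none

Standard quotas: Alpha 1.992, Beta 4.401, Gamma 7.370, Delta 7.733, Epsilon 7.542, Zeta 7.962.
Jefferson allocation: Alpha 2, Beta 4, Gamma 7, Delta 8, Epsilon 8, Zeta 8.
Every allocation lies between the lower and upper quota.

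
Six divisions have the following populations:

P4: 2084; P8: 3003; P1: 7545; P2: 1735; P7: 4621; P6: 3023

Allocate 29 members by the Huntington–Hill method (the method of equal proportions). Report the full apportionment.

With divisor 757: modified quotas P4 2.753, P8 3.967, P1 9.967, P2 2.292, P7 6.104, P6 3.993.
Geometric-mean thresholds: P4 √(2·3)=2.449, P8 √(3·4)=3.464, P1 √(9·10)=9.487, P2 √(2·3)=2.449, P7 √(6·7)=6.481, P6 √(3·4)=3.464.
Each quota rounded against its threshold gives P4 3, P8 4, P1 10, P2 2, P7 6, P6 4 (total 29).

P4=3, P8=4, P1=10, P2=2, P7=6, P6=4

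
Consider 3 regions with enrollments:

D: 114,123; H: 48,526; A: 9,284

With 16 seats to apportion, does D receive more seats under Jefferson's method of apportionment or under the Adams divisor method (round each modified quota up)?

Jefferson: D 11, H 5, A 0.
Adams: D 10, H 5, A 1.
D gets 11 under Jefferson and 10 under Adams.

Jefferson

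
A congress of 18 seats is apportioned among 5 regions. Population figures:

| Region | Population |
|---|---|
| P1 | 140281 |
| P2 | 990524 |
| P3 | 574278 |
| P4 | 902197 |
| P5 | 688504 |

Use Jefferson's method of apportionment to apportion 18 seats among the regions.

Standard divisor 3295784/18 ≈ 183099.111; standard quotas: P1 0.766, P2 5.410, P3 3.136, P4 4.927, P5 3.760.
Rounding down gives 0, 5, 3, 4, 3 = 15 seats, so the divisor must be adjusted.
With modified divisor 157700: modified quotas P1 0.890, P2 6.281, P3 3.642, P4 5.721, P5 4.366.
Rounding down: P1 0, P2 6, P3 3, P4 5, P5 4 (total 18).

P1: 0, P2: 6, P3: 3, P4: 5, P5: 4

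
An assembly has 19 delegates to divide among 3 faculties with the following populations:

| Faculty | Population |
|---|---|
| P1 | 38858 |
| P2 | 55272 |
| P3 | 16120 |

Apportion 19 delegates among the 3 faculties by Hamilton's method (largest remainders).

The standard divisor is 110250/19 ≈ 5802.632.
Standard quotas: P1 6.6966, P2 9.5253, P3 2.7780.
Lower quotas: P1 6, P2 9, P3 2 (sum 17, leaving 2 seats).
Remainders in descending order: P3 0.7780, P1 0.6966, P2 0.5253.
The surplus seats go to P3, P1.

P1 7, P2 9, P3 3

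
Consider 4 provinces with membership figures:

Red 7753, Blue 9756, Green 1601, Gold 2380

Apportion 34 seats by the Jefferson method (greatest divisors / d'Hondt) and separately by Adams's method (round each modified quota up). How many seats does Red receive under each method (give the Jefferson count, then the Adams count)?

Jefferson: Red 13, Blue 16, Green 2, Gold 3.
Adams: Red 12, Blue 15, Green 3, Gold 4.
Red gets 13 under Jefferson and 12 under Adams.

13 and 12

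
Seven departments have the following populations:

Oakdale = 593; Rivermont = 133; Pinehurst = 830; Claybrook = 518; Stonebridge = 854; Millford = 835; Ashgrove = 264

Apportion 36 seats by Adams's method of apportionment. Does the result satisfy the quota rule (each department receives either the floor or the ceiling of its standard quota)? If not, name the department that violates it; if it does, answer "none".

Standard quotas: Oakdale 5.301, Rivermont 1.189, Pinehurst 7.420, Claybrook 4.631, Stonebridge 7.634, Millford 7.465, Ashgrove 2.360.
Adams allocation: Oakdale 5, Rivermont 2, Pinehurst 7, Claybrook 5, Stonebridge 7, Millford 7, Ashgrove 3.
Every allocation lies between the lower and upper quota.

none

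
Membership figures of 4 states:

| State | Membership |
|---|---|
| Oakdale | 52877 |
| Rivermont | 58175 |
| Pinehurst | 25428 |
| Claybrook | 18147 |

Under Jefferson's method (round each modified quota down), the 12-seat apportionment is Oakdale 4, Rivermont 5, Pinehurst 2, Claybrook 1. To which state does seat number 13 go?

Priority for the next seat is population ÷ (current seats + 1).
Priorities: Oakdale 10575.400, Rivermont 9695.833, Pinehurst 8476.000, Claybrook 9073.500.
Highest priority: Oakdale.

Oakdale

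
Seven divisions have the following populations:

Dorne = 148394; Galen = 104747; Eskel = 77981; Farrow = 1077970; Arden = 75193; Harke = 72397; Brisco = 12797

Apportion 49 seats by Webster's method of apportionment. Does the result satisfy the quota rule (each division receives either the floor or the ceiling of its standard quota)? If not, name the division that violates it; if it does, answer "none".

Standard quotas: Dorne 4.633, Galen 3.270, Eskel 2.435, Farrow 33.655, Arden 2.348, Harke 2.260, Brisco 0.400.
Webster allocation: Dorne 5, Galen 3, Eskel 2, Farrow 35, Arden 2, Harke 2, Brisco 0.
Farrow has quota 33.655 (lower 33, upper 34) but receives 35 — outside the quota interval.

Farrow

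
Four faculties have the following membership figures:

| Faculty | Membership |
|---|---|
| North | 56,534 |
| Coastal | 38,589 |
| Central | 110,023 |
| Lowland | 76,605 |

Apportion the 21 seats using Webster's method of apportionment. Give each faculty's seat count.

Standard divisor 281751/21 ≈ 13416.714; standard quotas: North 4.214, Coastal 2.876, Central 8.200, Lowland 5.710.
Rounding to the nearest integer gives North 4, Coastal 3, Central 8, Lowland 6 — total 21, matching the house size, so no adjustment is needed.

North=4, Coastal=3, Central=8, Lowland=6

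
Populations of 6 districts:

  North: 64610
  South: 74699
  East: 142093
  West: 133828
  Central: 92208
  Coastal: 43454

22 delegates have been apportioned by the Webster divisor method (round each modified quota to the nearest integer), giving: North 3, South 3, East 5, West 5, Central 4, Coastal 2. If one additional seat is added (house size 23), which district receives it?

East

Priority for the next seat is population ÷ (current seats + 0.5).
Priorities: North 18460.000, South 21342.571, East 25835.091, West 24332.364, Central 20490.667, Coastal 17381.600.
Highest priority: East.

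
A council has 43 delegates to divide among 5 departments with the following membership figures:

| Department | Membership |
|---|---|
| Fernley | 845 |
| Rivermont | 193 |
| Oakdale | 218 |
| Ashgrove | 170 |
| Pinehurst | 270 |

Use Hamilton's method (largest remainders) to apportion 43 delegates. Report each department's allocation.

Fernley 21, Rivermont 5, Oakdale 6, Ashgrove 4, Pinehurst 7

Total 1696; standard divisor 1696/43 ≈ 39.442.
Standard quotas: Fernley 21.424, Rivermont 4.893, Oakdale 5.527, Ashgrove 4.310, Pinehurst 6.846.
Lower quotas: Fernley 21, Rivermont 4, Oakdale 5, Ashgrove 4, Pinehurst 6 (sum 40, leaving 3 seats).
Remainders in descending order: Rivermont 0.893, Pinehurst 0.846, Oakdale 0.527, Fernley 0.424, Ashgrove 0.310.
The surplus seats go to Rivermont, Pinehurst, Oakdale.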